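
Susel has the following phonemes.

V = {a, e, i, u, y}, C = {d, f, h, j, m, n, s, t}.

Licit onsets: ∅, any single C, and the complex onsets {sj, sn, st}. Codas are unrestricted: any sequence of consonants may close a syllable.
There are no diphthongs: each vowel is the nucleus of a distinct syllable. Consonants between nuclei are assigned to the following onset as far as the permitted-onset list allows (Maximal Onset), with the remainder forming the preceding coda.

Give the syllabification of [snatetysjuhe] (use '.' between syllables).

Nuclei (vowels): a, e, y, u, e → 5 syllables.
Between /a/ (V1) and /e/ (V2): just /t/ — single C goes to the following onset.
Between /e/ (V2) and /y/ (V3): /t/ → onset of the next syllable (single consonants are always licit onsets).
Between /y/ (V3) and /u/ (V4): /sj/ is a licit onset in full, so it all attaches to the next syllable.
Between /u/ (V4) and /e/ (V5): /h/ is a single consonant, so it becomes the next onset.

sna.te.ty.sju.he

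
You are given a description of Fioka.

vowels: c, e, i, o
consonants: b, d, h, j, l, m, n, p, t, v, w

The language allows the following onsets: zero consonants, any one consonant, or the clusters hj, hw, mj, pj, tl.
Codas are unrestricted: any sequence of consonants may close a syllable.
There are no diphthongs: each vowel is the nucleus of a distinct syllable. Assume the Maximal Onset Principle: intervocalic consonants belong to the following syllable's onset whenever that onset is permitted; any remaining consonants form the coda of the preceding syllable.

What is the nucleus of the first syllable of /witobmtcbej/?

i

Nuclei (vowels): i, o, c, e → 4 syllables.
The first nucleus (vowel 1 from the left) is /i/.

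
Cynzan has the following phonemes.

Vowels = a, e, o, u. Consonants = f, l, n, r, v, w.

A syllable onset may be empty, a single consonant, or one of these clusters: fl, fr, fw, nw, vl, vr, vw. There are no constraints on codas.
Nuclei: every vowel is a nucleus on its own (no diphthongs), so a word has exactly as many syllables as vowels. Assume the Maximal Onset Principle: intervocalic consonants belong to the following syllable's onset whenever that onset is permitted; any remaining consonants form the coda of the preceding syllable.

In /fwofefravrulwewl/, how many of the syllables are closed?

Vowels present: o, e, a, u, e; each is a nucleus, giving 5 syllables.
/o…e/ gap (V1→V2): just /f/ — single C goes to the following onset.
/e…a/ gap (V2→V3): /fr/ — entire cluster is a permitted onset → onset /fr/, coda ∅.
/a…u/ gap (V3→V4): /vr/ is a licit onset in full, so it all attaches to the next syllable.
/u…e/ gap (V4→V5): /lw/; trying suffixes from longest down, /w/ is the first permitted one, so coda /l/ | onset /w/.
Putting it together: fwo.fe.fra.vrul.wewl.
Classifying each syllable: /fwo/ (open), /fe/ (open), /fra/ (open), /vrul/ (closed), /wewl/ (closed).
Closed syllables: 2.

2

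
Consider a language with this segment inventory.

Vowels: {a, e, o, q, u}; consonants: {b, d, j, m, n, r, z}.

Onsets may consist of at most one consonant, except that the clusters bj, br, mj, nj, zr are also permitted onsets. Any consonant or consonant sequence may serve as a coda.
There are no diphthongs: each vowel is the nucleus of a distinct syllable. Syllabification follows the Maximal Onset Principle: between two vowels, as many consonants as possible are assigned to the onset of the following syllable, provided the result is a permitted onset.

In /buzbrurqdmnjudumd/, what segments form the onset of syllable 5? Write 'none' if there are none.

Nuclei (vowels): u, u, q, u, u → 5 syllables.
Between /u/ (V1) and /u/ (V2): /zbr/ — longest licit onset from the right is /br/, leaving /z/ as coda.
Between /u/ (V2) and /q/ (V3): just /r/ — single C goes to the following onset.
Between /q/ (V3) and /u/ (V4): cluster /dmnj/ — the longest permitted-onset suffix is /nj/; onset = /nj/, preceding coda = /dm/.
Between /u/ (V4) and /u/ (V5): /d/ → onset of the next syllable (single consonants are always licit onsets).
Syllabification: buz.bru.rqdm.nju.dumd.
Syllable 5 is /dumd/: onset /d/, nucleus /u/, coda /md/.

d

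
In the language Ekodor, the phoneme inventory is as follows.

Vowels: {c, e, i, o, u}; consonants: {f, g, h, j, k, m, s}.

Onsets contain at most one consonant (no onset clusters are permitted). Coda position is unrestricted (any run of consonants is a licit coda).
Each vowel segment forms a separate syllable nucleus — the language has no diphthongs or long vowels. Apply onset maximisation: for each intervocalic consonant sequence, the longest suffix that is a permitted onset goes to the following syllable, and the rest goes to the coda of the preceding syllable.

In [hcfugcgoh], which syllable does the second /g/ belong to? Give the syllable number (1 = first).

Nuclei (vowels): c, u, c, o → 4 syllables.
/c…u/ gap (V1→V2): just /f/ — single C goes to the following onset.
/u…c/ gap (V2→V3): /g/ → onset of the next syllable (single consonants are always licit onsets).
/c…o/ gap (V3→V4): /g/ is a single consonant, so it becomes the next onset.
So the parse is hc.fu.gc.goh.
The second /g/ is in the onset of syllable 4 (/goh/).

4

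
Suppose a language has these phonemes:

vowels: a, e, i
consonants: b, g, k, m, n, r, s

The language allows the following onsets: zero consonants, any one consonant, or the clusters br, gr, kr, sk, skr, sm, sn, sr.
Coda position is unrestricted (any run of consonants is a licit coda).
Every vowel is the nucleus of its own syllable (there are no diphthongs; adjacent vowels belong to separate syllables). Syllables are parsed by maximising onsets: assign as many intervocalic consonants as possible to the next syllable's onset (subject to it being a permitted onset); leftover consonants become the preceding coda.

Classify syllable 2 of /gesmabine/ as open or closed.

Vowels present: e, a, i, e; each is a nucleus, giving 4 syllables.
Between /e/ (V1) and /a/ (V2): cluster /sm/ — /sm/ is itself a permitted onset, so the whole cluster goes right; preceding coda = ∅.
Between /a/ (V2) and /i/ (V3): just /b/ — single C goes to the following onset.
Between /i/ (V3) and /e/ (V4): /n/ is a single consonant, so it becomes the next onset.
Syllabification: ge.sma.bi.ne.
Syllable 2 is /sma/; it ends in its nucleus with no coda, so it is open.

open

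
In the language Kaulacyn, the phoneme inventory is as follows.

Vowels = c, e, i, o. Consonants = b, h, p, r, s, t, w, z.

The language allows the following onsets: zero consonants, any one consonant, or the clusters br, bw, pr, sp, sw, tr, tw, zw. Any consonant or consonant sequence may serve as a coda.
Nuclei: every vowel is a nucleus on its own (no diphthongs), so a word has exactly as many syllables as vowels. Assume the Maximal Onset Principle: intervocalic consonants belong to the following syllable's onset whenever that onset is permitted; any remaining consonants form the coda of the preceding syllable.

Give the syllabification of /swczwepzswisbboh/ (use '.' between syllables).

swc.zwepz.swisb.boh

Vowels present: c, e, i, o; each is a nucleus, giving 4 syllables.
/c…e/ gap (V1→V2): /zw/ is a licit onset in full, so it all attaches to the next syllable.
/e…i/ gap (V2→V3): /pzsw/; trying suffixes from longest down, /sw/ is the first permitted one, so coda /pz/ | onset /sw/.
/i…o/ gap (V3→V4): /sbb/; trying suffixes from longest down, /b/ is the first permitted one, so coda /sb/ | onset /b/.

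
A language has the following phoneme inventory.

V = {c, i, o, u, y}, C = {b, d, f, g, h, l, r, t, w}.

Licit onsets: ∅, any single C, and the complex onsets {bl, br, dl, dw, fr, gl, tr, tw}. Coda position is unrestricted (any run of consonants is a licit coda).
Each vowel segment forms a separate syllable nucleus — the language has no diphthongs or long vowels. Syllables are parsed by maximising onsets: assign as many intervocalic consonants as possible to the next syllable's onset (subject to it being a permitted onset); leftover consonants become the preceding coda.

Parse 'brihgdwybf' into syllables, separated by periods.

brihg.dwybf

Nuclei (vowels): i, y → 2 syllables.
Between /i/ (V1) and /y/ (V2): cluster /hgdw/ — the longest permitted-onset suffix is /dw/; onset = /dw/, preceding coda = /hg/.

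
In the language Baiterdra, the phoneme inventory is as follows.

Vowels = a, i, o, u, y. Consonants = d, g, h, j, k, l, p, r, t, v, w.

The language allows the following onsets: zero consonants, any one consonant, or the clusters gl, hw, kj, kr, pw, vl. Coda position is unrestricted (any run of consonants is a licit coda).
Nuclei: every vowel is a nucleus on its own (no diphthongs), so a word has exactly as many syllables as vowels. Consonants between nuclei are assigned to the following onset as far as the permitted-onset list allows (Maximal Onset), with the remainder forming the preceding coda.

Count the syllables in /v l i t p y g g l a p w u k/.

Nuclei (vowels): i, y, a, u → 4 syllables.

4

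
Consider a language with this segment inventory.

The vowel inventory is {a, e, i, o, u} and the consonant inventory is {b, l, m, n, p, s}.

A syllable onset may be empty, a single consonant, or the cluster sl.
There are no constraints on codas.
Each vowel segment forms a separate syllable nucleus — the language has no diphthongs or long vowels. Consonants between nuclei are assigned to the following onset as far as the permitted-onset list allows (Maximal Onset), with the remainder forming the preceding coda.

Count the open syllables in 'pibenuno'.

4

The vowels are i, e, u, o — 4 nuclei, so 4 syllables.
Between /i/ (V1) and /e/ (V2): /b/ → onset of the next syllable (single consonants are always licit onsets).
Between /e/ (V2) and /u/ (V3): /n/ is a single consonant, so it becomes the next onset.
Between /u/ (V3) and /o/ (V4): /n/ → onset of the next syllable (single consonants are always licit onsets).
So the parse is pi.be.nu.no.
Classifying each syllable: /pi/ (open), /be/ (open), /nu/ (open), /no/ (open).
Open syllables: 4.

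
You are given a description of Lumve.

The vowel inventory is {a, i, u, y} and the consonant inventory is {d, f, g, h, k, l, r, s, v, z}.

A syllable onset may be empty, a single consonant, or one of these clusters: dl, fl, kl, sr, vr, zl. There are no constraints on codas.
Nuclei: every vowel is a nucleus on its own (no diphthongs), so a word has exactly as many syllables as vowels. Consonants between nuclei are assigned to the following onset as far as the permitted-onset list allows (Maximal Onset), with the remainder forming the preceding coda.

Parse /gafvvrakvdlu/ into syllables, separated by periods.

Vowels present: a, a, u; each is a nucleus, giving 3 syllables.
σ1/σ2 boundary: /fvvr/ — longest licit onset from the right is /vr/, leaving /fv/ as coda.
σ2/σ3 boundary: /kvdl/ — longest licit onset from the right is /dl/, leaving /kv/ as coda.

gafv.vrakv.dlu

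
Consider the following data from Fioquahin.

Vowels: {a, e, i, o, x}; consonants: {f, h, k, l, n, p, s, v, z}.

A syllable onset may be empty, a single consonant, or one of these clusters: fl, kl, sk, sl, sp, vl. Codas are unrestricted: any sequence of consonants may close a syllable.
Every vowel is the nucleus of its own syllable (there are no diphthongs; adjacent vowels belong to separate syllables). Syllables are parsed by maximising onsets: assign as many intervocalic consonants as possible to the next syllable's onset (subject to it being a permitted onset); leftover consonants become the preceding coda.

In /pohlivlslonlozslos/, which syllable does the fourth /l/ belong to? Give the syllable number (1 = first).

Vowels present: o, i, o, o, o; each is a nucleus, giving 5 syllables.
Between /o/ (V1) and /i/ (V2): /hl/ — longest licit onset from the right is /l/, leaving /h/ as coda.
Between /i/ (V2) and /o/ (V3): /vlsl/ — longest licit onset from the right is /sl/, leaving /vl/ as coda.
Between /o/ (V3) and /o/ (V4): /nl/ splits as /n/ + /l/ (/l/ is the longest suffix that is a licit onset).
Between /o/ (V4) and /o/ (V5): /zsl/ — longest licit onset from the right is /sl/, leaving /z/ as coda.
Result: poh.livl.slon.loz.slos.
The fourth /l/ is in the onset of syllable 4 (/loz/).

4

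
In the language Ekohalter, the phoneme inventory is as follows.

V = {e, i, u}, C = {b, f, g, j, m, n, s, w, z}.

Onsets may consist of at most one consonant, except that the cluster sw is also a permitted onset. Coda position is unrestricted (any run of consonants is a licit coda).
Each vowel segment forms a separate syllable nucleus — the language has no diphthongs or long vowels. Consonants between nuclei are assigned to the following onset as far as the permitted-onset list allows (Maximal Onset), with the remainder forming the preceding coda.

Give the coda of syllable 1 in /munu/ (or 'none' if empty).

Nuclei (vowels): u, u → 2 syllables.
V1 /u/ – V2 /u/: just /n/ — single C goes to the following onset.
Putting it together: mu.nu.
Syllable 1 is /mu/: onset /m/, nucleus /u/, coda ∅.

none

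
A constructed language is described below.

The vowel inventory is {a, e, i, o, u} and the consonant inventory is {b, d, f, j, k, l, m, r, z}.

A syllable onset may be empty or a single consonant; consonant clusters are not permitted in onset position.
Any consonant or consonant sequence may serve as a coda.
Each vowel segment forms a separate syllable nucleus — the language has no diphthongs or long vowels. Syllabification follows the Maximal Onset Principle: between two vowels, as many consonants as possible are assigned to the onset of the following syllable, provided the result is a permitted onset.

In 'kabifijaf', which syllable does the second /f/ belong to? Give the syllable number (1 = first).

Vowels present: a, i, i, a; each is a nucleus, giving 4 syllables.
σ1/σ2 boundary: just /b/ — single C goes to the following onset.
σ2/σ3 boundary: /f/ → onset of the next syllable (single consonants are always licit onsets).
σ3/σ4 boundary: just /j/ — single C goes to the following onset.
Result: ka.bi.fi.jaf.
The second /f/ is in the coda of syllable 4 (/jaf/).

4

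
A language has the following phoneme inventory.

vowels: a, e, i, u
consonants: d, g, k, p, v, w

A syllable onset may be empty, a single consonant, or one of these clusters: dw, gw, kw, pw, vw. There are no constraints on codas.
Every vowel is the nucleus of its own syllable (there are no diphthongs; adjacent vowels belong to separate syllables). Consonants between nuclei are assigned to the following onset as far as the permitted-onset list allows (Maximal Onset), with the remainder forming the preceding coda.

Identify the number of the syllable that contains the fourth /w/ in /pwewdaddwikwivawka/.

4

Nuclei (vowels): e, a, i, i, a, a → 6 syllables.
/e…a/ gap (V1→V2): /wd/ splits as /w/ + /d/ (/d/ is the longest suffix that is a licit onset).
/a…i/ gap (V2→V3): /ddw/ — longest licit onset from the right is /dw/, leaving /d/ as coda.
/i…i/ gap (V3→V4): /kw/ — entire cluster is a permitted onset → onset /kw/, coda ∅.
/i…a/ gap (V4→V5): /v/ → onset of the next syllable (single consonants are always licit onsets).
/a…a/ gap (V5→V6): /wk/ splits as /w/ + /k/ (/k/ is the longest suffix that is a licit onset).
Putting it together: pwew.dad.dwi.kwi.vaw.ka.
The fourth /w/ is in the onset of syllable 4 (/kwi/).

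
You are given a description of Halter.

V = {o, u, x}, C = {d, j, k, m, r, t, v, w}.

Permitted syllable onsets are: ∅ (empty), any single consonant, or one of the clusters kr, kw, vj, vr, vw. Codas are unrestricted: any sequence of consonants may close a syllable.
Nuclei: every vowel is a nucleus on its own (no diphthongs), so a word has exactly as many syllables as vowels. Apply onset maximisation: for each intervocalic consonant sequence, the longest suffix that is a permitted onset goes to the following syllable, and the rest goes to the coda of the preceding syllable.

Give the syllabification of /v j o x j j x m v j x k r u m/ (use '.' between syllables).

vjo.xj.jxm.vjx.krum

Vowels present: o, x, x, x, u; each is a nucleus, giving 5 syllables.
V1 /o/ – V2 /x/: no consonants, so the boundary falls immediately after /o/.
V2 /x/ – V3 /x/: /jj/ splits as /j/ + /j/ (/j/ is the longest suffix that is a licit onset).
V3 /x/ – V4 /x/: /mvj/ splits as /m/ + /vj/ (/vj/ is the longest suffix that is a licit onset).
V4 /x/ – V5 /u/: cluster /kr/ — /kr/ is itself a permitted onset, so the whole cluster goes right; preceding coda = ∅.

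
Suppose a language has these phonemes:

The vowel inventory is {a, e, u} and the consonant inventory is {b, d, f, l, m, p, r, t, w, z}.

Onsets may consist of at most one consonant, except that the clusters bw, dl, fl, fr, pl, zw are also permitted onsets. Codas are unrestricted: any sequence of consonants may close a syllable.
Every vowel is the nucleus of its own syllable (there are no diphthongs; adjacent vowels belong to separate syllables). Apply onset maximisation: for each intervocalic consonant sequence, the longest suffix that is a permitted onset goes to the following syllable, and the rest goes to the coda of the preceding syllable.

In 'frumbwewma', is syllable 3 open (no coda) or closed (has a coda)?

open

The vowels are u, e, a — 3 nuclei, so 3 syllables.
Between /u/ (V1) and /e/ (V2): cluster /mbw/ — the longest permitted-onset suffix is /bw/; onset = /bw/, preceding coda = /m/.
Between /e/ (V2) and /a/ (V3): /wm/; trying suffixes from longest down, /m/ is the first permitted one, so coda /w/ | onset /m/.
Putting it together: frum.bwew.ma.
Syllable 3 is /ma/; it ends in its nucleus with no coda, so it is open.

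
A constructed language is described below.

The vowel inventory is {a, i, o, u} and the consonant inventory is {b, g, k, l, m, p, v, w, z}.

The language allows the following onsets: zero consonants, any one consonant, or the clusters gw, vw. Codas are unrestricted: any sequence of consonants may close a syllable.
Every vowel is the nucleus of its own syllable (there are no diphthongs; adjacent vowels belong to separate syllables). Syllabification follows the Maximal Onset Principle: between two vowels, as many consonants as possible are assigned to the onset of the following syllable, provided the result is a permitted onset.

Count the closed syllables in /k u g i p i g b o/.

1

Vowels present: u, i, i, o; each is a nucleus, giving 4 syllables.
σ1/σ2 boundary: /g/ is a single consonant, so it becomes the next onset.
σ2/σ3 boundary: /p/ → onset of the next syllable (single consonants are always licit onsets).
σ3/σ4 boundary: cluster /gb/ — the longest permitted-onset suffix is /b/; onset = /b/, preceding coda = /g/.
Putting it together: ku.gi.pig.bo.
Classifying each syllable: /ku/ (open), /gi/ (open), /pig/ (closed), /bo/ (open).
Closed syllables: 1.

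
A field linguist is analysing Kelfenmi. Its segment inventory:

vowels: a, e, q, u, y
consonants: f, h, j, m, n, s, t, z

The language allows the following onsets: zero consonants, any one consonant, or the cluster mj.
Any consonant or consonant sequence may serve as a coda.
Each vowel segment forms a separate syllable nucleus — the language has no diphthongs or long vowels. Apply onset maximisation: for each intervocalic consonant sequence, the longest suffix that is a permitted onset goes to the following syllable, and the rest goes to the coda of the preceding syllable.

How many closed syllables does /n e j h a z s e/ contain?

The vowels are e, a, e — 3 nuclei, so 3 syllables.
Between /e/ (V1) and /a/ (V2): /jh/ — longest licit onset from the right is /h/, leaving /j/ as coda.
Between /a/ (V2) and /e/ (V3): /zs/ splits as /z/ + /s/ (/s/ is the longest suffix that is a licit onset).
Putting it together: nej.haz.se.
Classifying each syllable: /nej/ (closed), /haz/ (closed), /se/ (open).
Closed syllables: 2.

2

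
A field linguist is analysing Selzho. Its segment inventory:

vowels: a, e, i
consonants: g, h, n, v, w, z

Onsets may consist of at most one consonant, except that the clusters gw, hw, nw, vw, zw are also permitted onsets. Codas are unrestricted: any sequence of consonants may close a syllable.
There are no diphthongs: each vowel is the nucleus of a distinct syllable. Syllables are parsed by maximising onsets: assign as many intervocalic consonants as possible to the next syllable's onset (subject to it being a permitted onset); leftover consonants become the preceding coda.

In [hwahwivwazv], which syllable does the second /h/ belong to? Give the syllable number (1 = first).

2

Nuclei (vowels): a, i, a → 3 syllables.
V1 /a/ – V2 /i/: /hw/ is a licit onset in full, so it all attaches to the next syllable.
V2 /i/ – V3 /a/: /vw/ — entire cluster is a permitted onset → onset /vw/, coda ∅.
So the parse is hwa.hwi.vwazv.
The second /h/ is in the onset of syllable 2 (/hwi/).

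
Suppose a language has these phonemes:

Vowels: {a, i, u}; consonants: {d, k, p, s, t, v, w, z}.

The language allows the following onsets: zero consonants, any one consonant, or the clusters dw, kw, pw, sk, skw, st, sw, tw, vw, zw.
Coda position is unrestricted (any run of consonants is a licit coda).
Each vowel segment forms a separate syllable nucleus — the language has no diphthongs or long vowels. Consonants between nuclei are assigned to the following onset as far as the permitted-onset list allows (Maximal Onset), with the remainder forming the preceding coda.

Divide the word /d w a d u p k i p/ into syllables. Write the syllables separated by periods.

Vowels present: a, u, i; each is a nucleus, giving 3 syllables.
Between /a/ (V1) and /u/ (V2): just /d/ — single C goes to the following onset.
Between /u/ (V2) and /i/ (V3): /pk/ — longest licit onset from the right is /k/, leaving /p/ as coda.

dwa.dup.kip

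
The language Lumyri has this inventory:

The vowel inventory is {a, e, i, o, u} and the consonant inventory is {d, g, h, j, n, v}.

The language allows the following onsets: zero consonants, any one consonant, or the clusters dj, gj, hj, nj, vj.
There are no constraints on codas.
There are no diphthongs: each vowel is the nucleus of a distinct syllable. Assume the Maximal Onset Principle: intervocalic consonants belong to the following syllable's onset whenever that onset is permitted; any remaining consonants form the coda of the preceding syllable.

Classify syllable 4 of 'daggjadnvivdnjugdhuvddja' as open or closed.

closed

Vowels present: a, a, i, u, u, a; each is a nucleus, giving 6 syllables.
Between /a/ (V1) and /a/ (V2): /ggj/; trying suffixes from longest down, /gj/ is the first permitted one, so coda /g/ | onset /gj/.
Between /a/ (V2) and /i/ (V3): /dnv/ — longest licit onset from the right is /v/, leaving /dn/ as coda.
Between /i/ (V3) and /u/ (V4): /vdnj/ splits as /vd/ + /nj/ (/nj/ is the longest suffix that is a licit onset).
Between /u/ (V4) and /u/ (V5): /gdh/; trying suffixes from longest down, /h/ is the first permitted one, so coda /gd/ | onset /h/.
Between /u/ (V5) and /a/ (V6): cluster /vddj/ — the longest permitted-onset suffix is /dj/; onset = /dj/, preceding coda = /vd/.
Result: dag.gjadn.vivd.njugd.huvd.dja.
Syllable 4 is /njugd/ with coda /gd/, so it is closed.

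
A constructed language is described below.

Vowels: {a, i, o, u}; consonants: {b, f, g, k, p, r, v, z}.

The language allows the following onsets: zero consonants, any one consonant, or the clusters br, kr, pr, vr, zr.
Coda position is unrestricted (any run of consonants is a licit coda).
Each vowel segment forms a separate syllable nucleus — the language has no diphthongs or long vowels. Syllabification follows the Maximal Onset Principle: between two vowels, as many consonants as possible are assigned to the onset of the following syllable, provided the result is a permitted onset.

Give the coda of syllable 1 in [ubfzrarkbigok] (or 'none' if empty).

bf

Vowels present: u, a, i, o; each is a nucleus, giving 4 syllables.
Between /u/ (V1) and /a/ (V2): /bfzr/ splits as /bf/ + /zr/ (/zr/ is the longest suffix that is a licit onset).
Between /a/ (V2) and /i/ (V3): /rkb/ splits as /rk/ + /b/ (/b/ is the longest suffix that is a licit onset).
Between /i/ (V3) and /o/ (V4): just /g/ — single C goes to the following onset.
Putting it together: ubf.zrark.bi.gok.
Syllable 1 is /ubf/: onset ∅, nucleus /u/, coda /bf/.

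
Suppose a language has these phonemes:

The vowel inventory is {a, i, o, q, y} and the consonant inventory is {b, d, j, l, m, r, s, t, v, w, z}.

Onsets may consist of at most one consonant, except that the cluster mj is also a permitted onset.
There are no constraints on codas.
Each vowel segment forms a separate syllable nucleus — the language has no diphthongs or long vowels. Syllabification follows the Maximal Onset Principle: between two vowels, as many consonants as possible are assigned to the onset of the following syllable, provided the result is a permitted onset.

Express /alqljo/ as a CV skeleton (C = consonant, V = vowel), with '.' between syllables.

The vowels are a, q, o — 3 nuclei, so 3 syllables.
σ1/σ2 boundary: /l/ is a single consonant, so it becomes the next onset.
σ2/σ3 boundary: /lj/ splits as /l/ + /j/ (/j/ is the longest suffix that is a licit onset).
So the parse is a.lql.jo.
Mapping each syllable to C/V: /a/ → V, /lql/ → CVC, /jo/ → CV.

V.CVC.CV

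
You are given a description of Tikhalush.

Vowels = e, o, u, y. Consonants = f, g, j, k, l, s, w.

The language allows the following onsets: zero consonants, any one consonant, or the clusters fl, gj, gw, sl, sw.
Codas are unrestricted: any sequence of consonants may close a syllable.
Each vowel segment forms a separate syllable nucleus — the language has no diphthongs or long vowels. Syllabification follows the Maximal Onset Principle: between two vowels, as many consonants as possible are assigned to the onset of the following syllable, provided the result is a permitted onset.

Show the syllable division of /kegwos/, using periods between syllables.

ke.gwos

The vowels are e, o — 2 nuclei, so 2 syllables.
σ1/σ2 boundary: cluster /gw/ — /gw/ is itself a permitted onset, so the whole cluster goes right; preceding coda = ∅.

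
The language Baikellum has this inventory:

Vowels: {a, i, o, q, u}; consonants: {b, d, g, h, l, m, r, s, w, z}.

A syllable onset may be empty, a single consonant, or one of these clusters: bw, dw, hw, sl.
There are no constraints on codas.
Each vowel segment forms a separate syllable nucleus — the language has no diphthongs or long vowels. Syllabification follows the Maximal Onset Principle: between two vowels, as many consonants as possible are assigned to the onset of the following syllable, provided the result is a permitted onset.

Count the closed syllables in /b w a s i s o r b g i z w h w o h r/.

3

Nuclei (vowels): a, i, o, i, o → 5 syllables.
Between /a/ (V1) and /i/ (V2): /s/ → onset of the next syllable (single consonants are always licit onsets).
Between /i/ (V2) and /o/ (V3): /s/ → onset of the next syllable (single consonants are always licit onsets).
Between /o/ (V3) and /i/ (V4): /rbg/ splits as /rb/ + /g/ (/g/ is the longest suffix that is a licit onset).
Between /i/ (V4) and /o/ (V5): /zwhw/ — longest licit onset from the right is /hw/, leaving /zw/ as coda.
So the parse is bwa.si.sorb.gizw.hwohr.
Classifying each syllable: /bwa/ (open), /si/ (open), /sorb/ (closed), /gizw/ (closed), /hwohr/ (closed).
Closed syllables: 3.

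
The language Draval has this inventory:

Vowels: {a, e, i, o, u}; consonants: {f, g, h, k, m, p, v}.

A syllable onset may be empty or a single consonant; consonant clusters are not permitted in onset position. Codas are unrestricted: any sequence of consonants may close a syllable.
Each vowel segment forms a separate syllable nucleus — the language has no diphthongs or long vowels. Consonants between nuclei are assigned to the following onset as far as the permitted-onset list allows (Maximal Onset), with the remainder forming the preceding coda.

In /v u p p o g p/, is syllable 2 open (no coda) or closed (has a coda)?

closed

Vowels present: u, o; each is a nucleus, giving 2 syllables.
σ1/σ2 boundary: /pp/; trying suffixes from longest down, /p/ is the first permitted one, so coda /p/ | onset /p/.
So the parse is vup.pogp.
Syllable 2 is /pogp/ with coda /gp/, so it is closed.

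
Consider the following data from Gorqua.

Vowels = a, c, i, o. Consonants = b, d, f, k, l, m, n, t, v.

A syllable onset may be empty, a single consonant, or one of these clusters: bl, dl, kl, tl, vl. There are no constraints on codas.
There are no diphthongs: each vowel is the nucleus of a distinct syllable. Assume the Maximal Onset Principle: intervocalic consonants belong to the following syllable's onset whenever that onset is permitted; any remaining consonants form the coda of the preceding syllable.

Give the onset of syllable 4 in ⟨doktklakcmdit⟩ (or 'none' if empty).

The vowels are o, a, c, i — 4 nuclei, so 4 syllables.
Between /o/ (V1) and /a/ (V2): cluster /ktkl/ — the longest permitted-onset suffix is /kl/; onset = /kl/, preceding coda = /kt/.
Between /a/ (V2) and /c/ (V3): /k/ is a single consonant, so it becomes the next onset.
Between /c/ (V3) and /i/ (V4): /md/ — longest licit onset from the right is /d/, leaving /m/ as coda.
So the parse is dokt.kla.kcm.dit.
Syllable 4 is /dit/: onset /d/, nucleus /i/, coda /t/.

d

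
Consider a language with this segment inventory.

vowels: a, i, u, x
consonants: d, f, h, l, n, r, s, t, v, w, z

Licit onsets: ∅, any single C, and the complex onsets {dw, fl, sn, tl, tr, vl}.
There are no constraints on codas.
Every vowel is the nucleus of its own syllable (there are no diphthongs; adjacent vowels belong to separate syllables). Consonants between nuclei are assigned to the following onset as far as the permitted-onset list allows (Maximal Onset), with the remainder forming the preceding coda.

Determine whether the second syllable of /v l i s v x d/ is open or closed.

The vowels are i, x — 2 nuclei, so 2 syllables.
σ1/σ2 boundary: /sv/; trying suffixes from longest down, /v/ is the first permitted one, so coda /s/ | onset /v/.
So the parse is vlis.vxd.
Syllable 2 is /vxd/ with coda /d/, so it is closed.

closed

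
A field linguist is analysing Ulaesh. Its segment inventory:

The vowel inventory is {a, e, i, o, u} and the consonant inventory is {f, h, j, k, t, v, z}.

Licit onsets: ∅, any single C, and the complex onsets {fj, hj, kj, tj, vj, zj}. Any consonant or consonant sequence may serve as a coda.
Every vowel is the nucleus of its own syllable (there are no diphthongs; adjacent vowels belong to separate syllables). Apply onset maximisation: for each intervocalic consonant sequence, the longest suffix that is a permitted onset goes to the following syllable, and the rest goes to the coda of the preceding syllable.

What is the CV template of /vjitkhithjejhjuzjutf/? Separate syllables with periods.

CCVCC.CVC.CCVC.CCV.CCVCC

The vowels are i, i, e, u, u — 5 nuclei, so 5 syllables.
σ1/σ2 boundary: /tkh/ splits as /tk/ + /h/ (/h/ is the longest suffix that is a licit onset).
σ2/σ3 boundary: /thj/; trying suffixes from longest down, /hj/ is the first permitted one, so coda /t/ | onset /hj/.
σ3/σ4 boundary: cluster /jhj/ — the longest permitted-onset suffix is /hj/; onset = /hj/, preceding coda = /j/.
σ4/σ5 boundary: /zj/ is a licit onset in full, so it all attaches to the next syllable.
Result: vjitk.hit.hjej.hju.zjutf.
Mapping each syllable to C/V: /vjitk/ → CCVCC, /hit/ → CVC, /hjej/ → CCVC, /hju/ → CCV, /zjutf/ → CCVCC.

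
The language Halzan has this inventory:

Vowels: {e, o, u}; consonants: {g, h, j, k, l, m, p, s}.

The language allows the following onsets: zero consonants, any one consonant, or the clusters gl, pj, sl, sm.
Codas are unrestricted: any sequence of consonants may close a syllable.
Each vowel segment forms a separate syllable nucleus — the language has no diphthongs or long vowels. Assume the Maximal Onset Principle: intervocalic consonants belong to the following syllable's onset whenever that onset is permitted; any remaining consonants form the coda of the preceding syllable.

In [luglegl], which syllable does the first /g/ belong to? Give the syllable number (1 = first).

2

Vowels present: u, e; each is a nucleus, giving 2 syllables.
Between /u/ (V1) and /e/ (V2): /gl/ — entire cluster is a permitted onset → onset /gl/, coda ∅.
Syllabification: lu.glegl.
The first /g/ is in the onset of syllable 2 (/glegl/).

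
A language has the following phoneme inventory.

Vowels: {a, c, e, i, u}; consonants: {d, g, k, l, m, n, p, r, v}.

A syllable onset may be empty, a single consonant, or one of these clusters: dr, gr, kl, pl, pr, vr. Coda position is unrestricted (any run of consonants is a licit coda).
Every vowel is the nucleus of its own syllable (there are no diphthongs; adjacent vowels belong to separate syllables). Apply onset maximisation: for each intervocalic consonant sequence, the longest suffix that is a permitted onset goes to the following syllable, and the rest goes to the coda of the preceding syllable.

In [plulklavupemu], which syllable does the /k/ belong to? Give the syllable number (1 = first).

The vowels are u, a, u, e, u — 5 nuclei, so 5 syllables.
/u…a/ gap (V1→V2): /lkl/; trying suffixes from longest down, /kl/ is the first permitted one, so coda /l/ | onset /kl/.
/a…u/ gap (V2→V3): /v/ → onset of the next syllable (single consonants are always licit onsets).
/u…e/ gap (V3→V4): just /p/ — single C goes to the following onset.
/e…u/ gap (V4→V5): /m/ is a single consonant, so it becomes the next onset.
Syllabification: plul.kla.vu.pe.mu.
The /k/ is in the onset of syllable 2 (/kla/).

2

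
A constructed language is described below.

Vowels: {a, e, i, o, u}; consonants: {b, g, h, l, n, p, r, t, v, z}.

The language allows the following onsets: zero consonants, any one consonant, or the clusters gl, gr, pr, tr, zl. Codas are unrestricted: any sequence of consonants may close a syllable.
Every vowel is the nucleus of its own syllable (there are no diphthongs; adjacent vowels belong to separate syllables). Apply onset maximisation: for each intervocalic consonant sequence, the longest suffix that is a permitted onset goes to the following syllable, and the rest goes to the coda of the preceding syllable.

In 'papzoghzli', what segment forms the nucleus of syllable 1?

Vowels present: a, o, i; each is a nucleus, giving 3 syllables.
The first nucleus (vowel 1 from the left) is /a/.

a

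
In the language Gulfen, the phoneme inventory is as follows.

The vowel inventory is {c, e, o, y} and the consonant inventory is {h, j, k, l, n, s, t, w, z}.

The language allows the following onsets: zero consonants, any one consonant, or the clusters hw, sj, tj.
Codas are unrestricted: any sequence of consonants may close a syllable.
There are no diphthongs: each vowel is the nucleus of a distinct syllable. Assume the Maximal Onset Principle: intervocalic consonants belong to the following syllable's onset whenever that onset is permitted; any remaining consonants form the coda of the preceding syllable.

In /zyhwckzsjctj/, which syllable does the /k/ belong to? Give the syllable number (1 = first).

2

Nuclei (vowels): y, c, c → 3 syllables.
/y…c/ gap (V1→V2): /hw/ is a licit onset in full, so it all attaches to the next syllable.
/c…c/ gap (V2→V3): /kzsj/ — longest licit onset from the right is /sj/, leaving /kz/ as coda.
Result: zy.hwckz.sjctj.
The /k/ is in the coda of syllable 2 (/hwckz/).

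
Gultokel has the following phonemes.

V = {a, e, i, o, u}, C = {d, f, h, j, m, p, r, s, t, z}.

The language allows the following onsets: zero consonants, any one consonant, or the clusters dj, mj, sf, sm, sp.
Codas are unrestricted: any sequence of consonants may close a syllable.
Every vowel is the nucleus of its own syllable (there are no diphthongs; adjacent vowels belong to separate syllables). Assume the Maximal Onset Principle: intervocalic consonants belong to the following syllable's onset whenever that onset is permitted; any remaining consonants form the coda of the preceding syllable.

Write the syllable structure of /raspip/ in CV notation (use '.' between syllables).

CV.CCVC

Nuclei (vowels): a, i → 2 syllables.
σ1/σ2 boundary: /sp/ is a licit onset in full, so it all attaches to the next syllable.
Result: ra.spip.
Mapping each syllable to C/V: /ra/ → CV, /spip/ → CCVC.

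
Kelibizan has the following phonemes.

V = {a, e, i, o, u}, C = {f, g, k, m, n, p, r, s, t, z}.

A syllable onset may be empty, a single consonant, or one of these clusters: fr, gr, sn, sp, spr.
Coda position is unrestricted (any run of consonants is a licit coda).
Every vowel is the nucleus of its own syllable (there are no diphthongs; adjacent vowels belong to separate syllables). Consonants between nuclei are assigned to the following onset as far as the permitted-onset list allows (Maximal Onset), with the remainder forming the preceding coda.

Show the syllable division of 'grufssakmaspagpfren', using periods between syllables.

grufs.sak.ma.spagp.fren

Vowels present: u, a, a, a, e; each is a nucleus, giving 5 syllables.
Between /u/ (V1) and /a/ (V2): /fss/ — longest licit onset from the right is /s/, leaving /fs/ as coda.
Between /a/ (V2) and /a/ (V3): /km/ — longest licit onset from the right is /m/, leaving /k/ as coda.
Between /a/ (V3) and /a/ (V4): /sp/ is a licit onset in full, so it all attaches to the next syllable.
Between /a/ (V4) and /e/ (V5): cluster /gpfr/ — the longest permitted-onset suffix is /fr/; onset = /fr/, preceding coda = /gp/.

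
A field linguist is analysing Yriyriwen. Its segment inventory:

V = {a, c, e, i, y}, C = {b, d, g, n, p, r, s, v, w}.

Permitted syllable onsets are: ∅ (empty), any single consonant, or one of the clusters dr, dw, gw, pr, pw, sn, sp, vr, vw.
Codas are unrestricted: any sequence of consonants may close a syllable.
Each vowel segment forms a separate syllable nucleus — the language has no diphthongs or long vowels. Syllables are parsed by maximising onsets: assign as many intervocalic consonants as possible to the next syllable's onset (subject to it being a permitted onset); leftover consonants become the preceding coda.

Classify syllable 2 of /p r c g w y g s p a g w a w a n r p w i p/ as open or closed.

The vowels are c, y, a, a, a, i — 6 nuclei, so 6 syllables.
V1 /c/ – V2 /y/: /gw/ is a licit onset in full, so it all attaches to the next syllable.
V2 /y/ – V3 /a/: /gsp/ — longest licit onset from the right is /sp/, leaving /g/ as coda.
V3 /a/ – V4 /a/: cluster /gw/ — /gw/ is itself a permitted onset, so the whole cluster goes right; preceding coda = ∅.
V4 /a/ – V5 /a/: just /w/ — single C goes to the following onset.
V5 /a/ – V6 /i/: /nrpw/ splits as /nr/ + /pw/ (/pw/ is the longest suffix that is a licit onset).
Putting it together: prc.gwyg.spa.gwa.wanr.pwip.
Syllable 2 is /gwyg/ with coda /g/, so it is closed.

closed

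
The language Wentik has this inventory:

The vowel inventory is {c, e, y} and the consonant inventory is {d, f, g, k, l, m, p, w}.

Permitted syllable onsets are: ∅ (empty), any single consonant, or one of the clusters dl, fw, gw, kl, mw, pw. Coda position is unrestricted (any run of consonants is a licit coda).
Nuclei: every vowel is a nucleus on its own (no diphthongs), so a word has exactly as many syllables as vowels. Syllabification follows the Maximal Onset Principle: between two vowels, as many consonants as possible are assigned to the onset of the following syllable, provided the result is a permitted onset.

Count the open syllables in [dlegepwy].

3

The vowels are e, e, y — 3 nuclei, so 3 syllables.
Between /e/ (V1) and /e/ (V2): /g/ → onset of the next syllable (single consonants are always licit onsets).
Between /e/ (V2) and /y/ (V3): /pw/ is a licit onset in full, so it all attaches to the next syllable.
Putting it together: dle.ge.pwy.
Classifying each syllable: /dle/ (open), /ge/ (open), /pwy/ (open).
Open syllables: 3.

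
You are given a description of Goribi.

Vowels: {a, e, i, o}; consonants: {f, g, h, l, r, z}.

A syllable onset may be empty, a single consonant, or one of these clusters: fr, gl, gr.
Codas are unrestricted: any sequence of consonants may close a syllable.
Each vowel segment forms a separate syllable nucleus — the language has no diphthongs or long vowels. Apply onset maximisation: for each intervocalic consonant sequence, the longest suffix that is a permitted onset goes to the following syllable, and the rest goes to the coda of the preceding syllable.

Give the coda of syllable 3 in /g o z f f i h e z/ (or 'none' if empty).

The vowels are o, i, e — 3 nuclei, so 3 syllables.
Between /o/ (V1) and /i/ (V2): /zff/ splits as /zf/ + /f/ (/f/ is the longest suffix that is a licit onset).
Between /i/ (V2) and /e/ (V3): /h/ is a single consonant, so it becomes the next onset.
Result: gozf.fi.hez.
Syllable 3 is /hez/: onset /h/, nucleus /e/, coda /z/.

z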